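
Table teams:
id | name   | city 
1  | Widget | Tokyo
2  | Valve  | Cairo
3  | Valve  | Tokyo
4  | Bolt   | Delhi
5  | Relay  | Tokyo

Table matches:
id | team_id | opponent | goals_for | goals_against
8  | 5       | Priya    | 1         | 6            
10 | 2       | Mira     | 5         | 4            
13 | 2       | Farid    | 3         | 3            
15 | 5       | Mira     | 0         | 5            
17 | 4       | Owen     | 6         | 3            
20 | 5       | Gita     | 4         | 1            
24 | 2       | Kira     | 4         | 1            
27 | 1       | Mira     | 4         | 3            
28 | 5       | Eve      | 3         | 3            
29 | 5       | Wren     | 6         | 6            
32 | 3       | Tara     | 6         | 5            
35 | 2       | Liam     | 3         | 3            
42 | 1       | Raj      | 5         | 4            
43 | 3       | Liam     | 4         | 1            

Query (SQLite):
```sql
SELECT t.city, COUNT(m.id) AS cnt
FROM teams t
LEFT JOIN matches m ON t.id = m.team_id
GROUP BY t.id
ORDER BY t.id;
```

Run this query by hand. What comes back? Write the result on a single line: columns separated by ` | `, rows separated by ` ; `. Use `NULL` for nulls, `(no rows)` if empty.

Tokyo | 2 ; Cairo | 4 ; Tokyo | 2 ; Delhi | 1 ; Tokyo | 5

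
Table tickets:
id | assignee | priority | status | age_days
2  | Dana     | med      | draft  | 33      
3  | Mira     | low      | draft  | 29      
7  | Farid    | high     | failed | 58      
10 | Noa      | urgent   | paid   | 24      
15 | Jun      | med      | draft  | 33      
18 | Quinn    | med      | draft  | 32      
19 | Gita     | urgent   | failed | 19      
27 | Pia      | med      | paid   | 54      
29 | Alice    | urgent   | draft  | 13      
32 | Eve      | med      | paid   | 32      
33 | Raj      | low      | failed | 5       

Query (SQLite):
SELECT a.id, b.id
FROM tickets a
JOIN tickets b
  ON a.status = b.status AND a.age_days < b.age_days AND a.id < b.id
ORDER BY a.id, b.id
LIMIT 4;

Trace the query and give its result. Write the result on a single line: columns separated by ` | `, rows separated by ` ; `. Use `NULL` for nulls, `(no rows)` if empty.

Pairs (a,b) with same status, a.age_days < b.age_days, a.id < b.id.
status groups: draft:{2,3,15,18,29} failed:{7,19,33} paid:{10,27,32}
Ordered by (a.id, b.id); first 4.

3 | 15 ; 3 | 18 ; 10 | 27 ; 10 | 32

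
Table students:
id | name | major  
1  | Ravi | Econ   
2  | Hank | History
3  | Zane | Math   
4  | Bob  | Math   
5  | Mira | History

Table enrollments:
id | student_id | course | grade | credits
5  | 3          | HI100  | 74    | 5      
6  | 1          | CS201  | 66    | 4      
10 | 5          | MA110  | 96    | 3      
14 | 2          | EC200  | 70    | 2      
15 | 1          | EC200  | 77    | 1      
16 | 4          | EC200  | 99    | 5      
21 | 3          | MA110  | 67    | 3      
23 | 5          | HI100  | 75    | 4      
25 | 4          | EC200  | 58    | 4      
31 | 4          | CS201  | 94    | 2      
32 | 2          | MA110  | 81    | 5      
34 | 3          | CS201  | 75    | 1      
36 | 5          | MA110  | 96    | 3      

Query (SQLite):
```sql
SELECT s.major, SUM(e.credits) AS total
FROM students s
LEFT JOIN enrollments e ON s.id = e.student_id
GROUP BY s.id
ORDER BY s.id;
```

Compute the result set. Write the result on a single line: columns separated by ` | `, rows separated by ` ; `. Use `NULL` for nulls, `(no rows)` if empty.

LEFT JOIN keeps every students row; unmatched ones get NULL for enrollments columns.
Group by students.id and compute SUM(e.credits). SUM over an all-NULL group is NULL.
  1: ids {6, 15} → SUM(e.credits)=5
  2: ids {14, 32} → SUM(e.credits)=7
  3: ids {5, 21, 34} → SUM(e.credits)=9
  4: ids {16, 25, 31} → SUM(e.credits)=11
  5: ids {10, 23, 36} → SUM(e.credits)=10

Econ | 5 ; History | 7 ; Math | 9 ; Math | 11 ; History | 10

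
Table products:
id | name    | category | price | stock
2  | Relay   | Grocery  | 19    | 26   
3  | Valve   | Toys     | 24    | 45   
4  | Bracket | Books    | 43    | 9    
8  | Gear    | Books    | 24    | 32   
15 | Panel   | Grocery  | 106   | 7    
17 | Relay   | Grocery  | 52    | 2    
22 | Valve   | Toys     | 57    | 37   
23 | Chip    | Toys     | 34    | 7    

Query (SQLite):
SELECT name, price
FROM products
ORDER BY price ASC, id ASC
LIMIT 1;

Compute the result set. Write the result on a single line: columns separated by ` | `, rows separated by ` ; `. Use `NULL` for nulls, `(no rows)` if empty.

Sort by price asc, tiebreak id asc: (19, id=2), (24, id=3), (24, id=8), (34, id=23) …. Take first 1.

Relay | 19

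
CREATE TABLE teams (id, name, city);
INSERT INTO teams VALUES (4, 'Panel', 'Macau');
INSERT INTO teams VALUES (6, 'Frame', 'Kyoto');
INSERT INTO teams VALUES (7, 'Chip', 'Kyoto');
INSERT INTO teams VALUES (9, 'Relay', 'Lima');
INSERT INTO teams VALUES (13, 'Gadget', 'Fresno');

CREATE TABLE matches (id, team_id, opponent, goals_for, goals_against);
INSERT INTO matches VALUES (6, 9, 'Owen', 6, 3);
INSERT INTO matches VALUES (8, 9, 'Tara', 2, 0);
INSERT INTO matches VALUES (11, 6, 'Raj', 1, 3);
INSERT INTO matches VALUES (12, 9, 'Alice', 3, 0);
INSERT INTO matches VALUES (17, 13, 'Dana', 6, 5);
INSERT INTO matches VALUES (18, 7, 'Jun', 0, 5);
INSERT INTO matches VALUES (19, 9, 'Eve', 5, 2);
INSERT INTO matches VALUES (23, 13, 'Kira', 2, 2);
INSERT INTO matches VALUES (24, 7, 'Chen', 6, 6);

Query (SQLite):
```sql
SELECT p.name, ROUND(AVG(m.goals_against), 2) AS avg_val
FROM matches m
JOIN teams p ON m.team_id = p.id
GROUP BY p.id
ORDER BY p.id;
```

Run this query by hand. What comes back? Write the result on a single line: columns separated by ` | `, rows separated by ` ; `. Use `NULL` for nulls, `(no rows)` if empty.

Join each matches row to its teams via team_id.
Group joined rows by teams.id; compute ROUND(AVG(m.goals_against), 2) per group.
  6: ids {11} → ROUND(AVG(m.goals_against), 2)=3
  7: ids {18, 24} → ROUND(AVG(m.goals_against), 2)=5.5
  9: ids {6, 8, 12, 19} → ROUND(AVG(m.goals_against), 2)=1.25
  13: ids {17, 23} → ROUND(AVG(m.goals_against), 2)=3.5

Frame | 3 ; Chip | 5.5 ; Relay | 1.25 ; Gadget | 3.5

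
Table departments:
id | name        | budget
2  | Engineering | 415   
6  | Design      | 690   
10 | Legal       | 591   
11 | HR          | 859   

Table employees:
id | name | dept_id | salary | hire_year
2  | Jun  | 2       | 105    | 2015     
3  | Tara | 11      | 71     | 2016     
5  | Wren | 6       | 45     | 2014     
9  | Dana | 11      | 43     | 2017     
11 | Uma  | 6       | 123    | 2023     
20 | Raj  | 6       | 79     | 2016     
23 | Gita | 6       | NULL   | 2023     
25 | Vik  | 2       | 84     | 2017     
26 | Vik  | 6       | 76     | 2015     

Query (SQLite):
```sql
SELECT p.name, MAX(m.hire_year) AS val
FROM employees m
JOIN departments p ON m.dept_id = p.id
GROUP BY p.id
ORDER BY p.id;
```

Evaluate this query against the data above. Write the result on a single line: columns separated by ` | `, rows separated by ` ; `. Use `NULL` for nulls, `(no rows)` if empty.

Join each employees row to its departments via dept_id.
Group joined rows by departments.id; compute MAX(m.hire_year) per group.
  2: ids {2, 25} → MAX(m.hire_year)=2017
  6: ids {5, 11, 20, 23, 26} → MAX(m.hire_year)=2023
  11: ids {3, 9} → MAX(m.hire_year)=2017

Engineering | 2017 ; Design | 2023 ; HR | 2017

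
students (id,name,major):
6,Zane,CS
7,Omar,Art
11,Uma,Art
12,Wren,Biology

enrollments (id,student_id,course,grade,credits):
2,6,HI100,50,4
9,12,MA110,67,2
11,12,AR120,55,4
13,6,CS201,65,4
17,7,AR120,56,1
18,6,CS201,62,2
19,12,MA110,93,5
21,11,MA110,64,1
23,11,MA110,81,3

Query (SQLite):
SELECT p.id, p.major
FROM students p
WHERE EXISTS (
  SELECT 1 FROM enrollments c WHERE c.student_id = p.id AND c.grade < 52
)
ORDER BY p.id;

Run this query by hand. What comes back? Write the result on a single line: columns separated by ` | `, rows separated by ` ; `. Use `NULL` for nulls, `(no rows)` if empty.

For each students row, check whether any enrollments with matching student_id has grade < 52.
Keep rows where that is true.

6 | CS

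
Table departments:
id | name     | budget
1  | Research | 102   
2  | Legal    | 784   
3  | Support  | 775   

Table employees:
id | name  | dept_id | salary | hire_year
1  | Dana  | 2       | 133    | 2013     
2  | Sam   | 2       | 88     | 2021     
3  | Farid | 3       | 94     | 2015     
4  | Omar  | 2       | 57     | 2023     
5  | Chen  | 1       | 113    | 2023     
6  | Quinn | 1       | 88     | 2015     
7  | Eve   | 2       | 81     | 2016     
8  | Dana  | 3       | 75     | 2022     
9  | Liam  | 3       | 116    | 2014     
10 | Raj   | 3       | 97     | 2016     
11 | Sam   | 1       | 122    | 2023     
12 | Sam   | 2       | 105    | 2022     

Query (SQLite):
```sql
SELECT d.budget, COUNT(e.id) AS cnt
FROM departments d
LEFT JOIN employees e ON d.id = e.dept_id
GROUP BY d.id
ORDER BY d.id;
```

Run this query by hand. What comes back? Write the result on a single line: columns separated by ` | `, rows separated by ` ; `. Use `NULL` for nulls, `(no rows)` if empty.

102 | 3 ; 784 | 5 ; 775 | 4

LEFT JOIN keeps every departments row; unmatched ones get NULL for employees columns.
Group by departments.id and compute COUNT(e.id). COUNT(col) of an all-NULL group is 0.
  1: ids {5, 6, 11} → COUNT(e.id)=3
  2: ids {1, 2, 4, 7, 12} → COUNT(e.id)=5
  3: ids {3, 8, 9, 10} → COUNT(e.id)=4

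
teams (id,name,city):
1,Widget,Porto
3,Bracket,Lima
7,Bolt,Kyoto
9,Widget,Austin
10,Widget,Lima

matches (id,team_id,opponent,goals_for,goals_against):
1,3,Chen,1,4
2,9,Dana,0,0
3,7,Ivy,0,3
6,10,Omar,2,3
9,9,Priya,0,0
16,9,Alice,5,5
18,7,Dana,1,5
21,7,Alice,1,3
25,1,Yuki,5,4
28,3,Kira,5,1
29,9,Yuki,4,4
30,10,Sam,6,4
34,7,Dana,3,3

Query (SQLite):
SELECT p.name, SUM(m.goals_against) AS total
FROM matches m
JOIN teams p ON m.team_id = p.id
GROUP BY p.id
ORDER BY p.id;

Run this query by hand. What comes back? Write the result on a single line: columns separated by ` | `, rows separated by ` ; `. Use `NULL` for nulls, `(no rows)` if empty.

Widget | 4 ; Bracket | 5 ; Bolt | 14 ; Widget | 9 ; Widget | 7

Join each matches row to its teams via team_id.
Group joined rows by teams.id; compute SUM(m.goals_against) per group.
  1: ids {25} → SUM(m.goals_against)=4
  3: ids {1, 28} → SUM(m.goals_against)=5
  7: ids {3, 18, 21, 34} → SUM(m.goals_against)=14
  9: ids {2, 9, 16, 29} → SUM(m.goals_against)=9
  10: ids {6, 30} → SUM(m.goals_against)=7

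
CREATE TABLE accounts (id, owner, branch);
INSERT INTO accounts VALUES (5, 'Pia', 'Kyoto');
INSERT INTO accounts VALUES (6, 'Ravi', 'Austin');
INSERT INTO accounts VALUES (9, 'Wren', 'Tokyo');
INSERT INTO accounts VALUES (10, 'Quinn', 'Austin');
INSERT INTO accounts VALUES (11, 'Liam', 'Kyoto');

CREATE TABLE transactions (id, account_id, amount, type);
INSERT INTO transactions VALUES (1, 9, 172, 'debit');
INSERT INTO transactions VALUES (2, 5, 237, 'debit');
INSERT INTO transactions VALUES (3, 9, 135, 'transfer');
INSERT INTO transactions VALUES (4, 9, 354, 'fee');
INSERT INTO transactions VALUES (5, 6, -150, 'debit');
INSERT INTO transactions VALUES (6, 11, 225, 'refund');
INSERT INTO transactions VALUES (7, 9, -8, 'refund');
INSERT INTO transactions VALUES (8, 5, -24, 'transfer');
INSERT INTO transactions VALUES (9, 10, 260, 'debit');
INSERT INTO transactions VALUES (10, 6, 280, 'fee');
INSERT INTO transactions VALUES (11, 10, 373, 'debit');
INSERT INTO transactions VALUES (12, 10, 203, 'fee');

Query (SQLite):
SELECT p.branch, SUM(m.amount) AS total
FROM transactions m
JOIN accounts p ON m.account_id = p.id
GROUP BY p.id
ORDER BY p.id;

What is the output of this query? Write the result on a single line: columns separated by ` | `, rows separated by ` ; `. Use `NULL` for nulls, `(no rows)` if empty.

Kyoto | 213 ; Austin | 130 ; Tokyo | 653 ; Austin | 836 ; Kyoto | 225

Join each transactions row to its accounts via account_id.
Group joined rows by accounts.id; compute SUM(m.amount) per group.
  5: ids {2, 8} → SUM(m.amount)=213
  6: ids {5, 10} → SUM(m.amount)=130
  9: ids {1, 3, 4, 7} → SUM(m.amount)=653
  10: ids {9, 11, 12} → SUM(m.amount)=836
  11: ids {6} → SUM(m.amount)=225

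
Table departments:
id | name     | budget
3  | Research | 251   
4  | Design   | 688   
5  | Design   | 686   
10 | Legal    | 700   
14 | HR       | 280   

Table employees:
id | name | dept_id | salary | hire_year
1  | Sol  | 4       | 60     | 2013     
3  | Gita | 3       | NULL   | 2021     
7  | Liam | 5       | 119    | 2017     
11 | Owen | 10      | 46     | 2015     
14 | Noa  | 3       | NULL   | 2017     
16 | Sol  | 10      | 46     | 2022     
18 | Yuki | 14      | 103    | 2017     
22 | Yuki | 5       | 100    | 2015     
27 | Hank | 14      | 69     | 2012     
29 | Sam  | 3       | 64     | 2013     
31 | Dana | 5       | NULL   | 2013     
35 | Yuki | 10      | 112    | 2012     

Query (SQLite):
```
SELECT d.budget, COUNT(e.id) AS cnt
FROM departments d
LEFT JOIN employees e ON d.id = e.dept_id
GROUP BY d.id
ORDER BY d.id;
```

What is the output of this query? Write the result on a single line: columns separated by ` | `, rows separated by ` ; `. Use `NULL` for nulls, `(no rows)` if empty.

251 | 3 ; 688 | 1 ; 686 | 3 ; 700 | 3 ; 280 | 2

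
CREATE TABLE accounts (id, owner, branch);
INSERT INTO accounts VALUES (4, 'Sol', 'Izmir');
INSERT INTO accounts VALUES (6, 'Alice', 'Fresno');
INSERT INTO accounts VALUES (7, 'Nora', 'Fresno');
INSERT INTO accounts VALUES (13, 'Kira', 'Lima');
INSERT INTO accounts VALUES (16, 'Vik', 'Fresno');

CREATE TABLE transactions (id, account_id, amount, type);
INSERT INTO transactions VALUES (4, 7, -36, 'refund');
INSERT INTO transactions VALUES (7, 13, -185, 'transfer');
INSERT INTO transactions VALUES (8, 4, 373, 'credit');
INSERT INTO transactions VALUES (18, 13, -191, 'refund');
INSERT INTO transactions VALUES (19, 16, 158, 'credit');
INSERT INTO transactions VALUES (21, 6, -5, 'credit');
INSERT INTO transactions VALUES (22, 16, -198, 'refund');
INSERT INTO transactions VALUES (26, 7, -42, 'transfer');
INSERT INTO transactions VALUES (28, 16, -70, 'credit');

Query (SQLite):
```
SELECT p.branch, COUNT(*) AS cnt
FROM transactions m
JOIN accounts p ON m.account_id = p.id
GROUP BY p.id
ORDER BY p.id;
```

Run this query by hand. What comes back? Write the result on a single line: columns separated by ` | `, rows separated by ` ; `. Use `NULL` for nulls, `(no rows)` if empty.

Izmir | 1 ; Fresno | 1 ; Fresno | 2 ; Lima | 2 ; Fresno | 3

Join each transactions row to its accounts via account_id.
Group joined rows by accounts.id; compute COUNT(*) per group.
  4: ids {8} → COUNT(*)=1
  6: ids {21} → COUNT(*)=1
  7: ids {4, 26} → COUNT(*)=2
  13: ids {7, 18} → COUNT(*)=2
  16: ids {19, 22, 28} → COUNT(*)=3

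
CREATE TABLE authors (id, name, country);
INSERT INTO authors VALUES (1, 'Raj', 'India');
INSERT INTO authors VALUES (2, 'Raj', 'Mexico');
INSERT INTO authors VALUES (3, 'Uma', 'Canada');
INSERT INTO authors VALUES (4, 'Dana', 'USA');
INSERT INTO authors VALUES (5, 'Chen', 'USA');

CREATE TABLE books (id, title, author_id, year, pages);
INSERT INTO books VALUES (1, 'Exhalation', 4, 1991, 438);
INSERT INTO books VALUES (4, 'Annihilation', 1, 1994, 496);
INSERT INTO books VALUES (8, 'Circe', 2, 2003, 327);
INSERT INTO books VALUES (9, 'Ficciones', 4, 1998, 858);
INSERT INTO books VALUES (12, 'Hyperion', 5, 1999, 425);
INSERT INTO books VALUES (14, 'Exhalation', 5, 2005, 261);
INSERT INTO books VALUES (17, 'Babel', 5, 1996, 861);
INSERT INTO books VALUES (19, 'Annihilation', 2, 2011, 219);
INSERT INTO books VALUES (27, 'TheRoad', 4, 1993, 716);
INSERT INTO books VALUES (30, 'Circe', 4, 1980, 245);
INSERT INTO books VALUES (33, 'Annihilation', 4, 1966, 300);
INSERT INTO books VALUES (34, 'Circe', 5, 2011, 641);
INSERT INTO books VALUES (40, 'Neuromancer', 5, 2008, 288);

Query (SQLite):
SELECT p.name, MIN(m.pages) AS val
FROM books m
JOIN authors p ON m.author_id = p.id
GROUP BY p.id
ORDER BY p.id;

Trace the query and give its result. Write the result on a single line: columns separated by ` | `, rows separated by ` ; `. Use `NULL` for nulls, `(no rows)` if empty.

Raj | 496 ; Raj | 219 ; Dana | 245 ; Chen | 261

Join each books row to its authors via author_id.
Group joined rows by authors.id; compute MIN(m.pages) per group.
  1: ids {4} → MIN(m.pages)=496
  2: ids {8, 19} → MIN(m.pages)=219
  4: ids {1, 9, 27, 30, 33} → MIN(m.pages)=245
  5: ids {12, 14, 17, 34, 40} → MIN(m.pages)=261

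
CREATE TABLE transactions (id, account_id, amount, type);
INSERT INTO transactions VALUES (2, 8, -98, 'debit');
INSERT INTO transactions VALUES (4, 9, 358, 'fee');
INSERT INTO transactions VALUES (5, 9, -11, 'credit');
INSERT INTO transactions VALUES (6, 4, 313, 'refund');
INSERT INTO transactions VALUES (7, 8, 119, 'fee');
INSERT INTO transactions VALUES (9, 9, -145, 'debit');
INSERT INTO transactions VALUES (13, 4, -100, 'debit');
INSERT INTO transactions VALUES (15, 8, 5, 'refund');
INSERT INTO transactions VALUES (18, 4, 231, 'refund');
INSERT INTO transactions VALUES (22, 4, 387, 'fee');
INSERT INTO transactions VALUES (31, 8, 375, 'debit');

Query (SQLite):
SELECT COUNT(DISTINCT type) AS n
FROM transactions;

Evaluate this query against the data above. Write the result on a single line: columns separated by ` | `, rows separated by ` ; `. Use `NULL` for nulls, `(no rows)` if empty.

4

Count distinct non-NULL type values.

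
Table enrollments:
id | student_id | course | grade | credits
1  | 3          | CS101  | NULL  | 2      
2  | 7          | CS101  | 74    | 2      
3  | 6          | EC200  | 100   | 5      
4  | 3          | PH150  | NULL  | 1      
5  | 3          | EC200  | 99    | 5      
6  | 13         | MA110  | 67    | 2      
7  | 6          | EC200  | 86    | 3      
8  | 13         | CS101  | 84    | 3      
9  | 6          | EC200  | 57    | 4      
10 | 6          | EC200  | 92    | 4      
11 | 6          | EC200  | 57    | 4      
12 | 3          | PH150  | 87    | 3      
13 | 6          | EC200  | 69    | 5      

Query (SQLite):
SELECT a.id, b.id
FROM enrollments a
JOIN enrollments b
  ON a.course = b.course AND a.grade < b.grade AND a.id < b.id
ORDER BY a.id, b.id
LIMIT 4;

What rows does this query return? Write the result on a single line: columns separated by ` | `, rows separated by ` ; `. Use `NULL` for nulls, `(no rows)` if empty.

2 | 8 ; 7 | 10 ; 9 | 10 ; 9 | 13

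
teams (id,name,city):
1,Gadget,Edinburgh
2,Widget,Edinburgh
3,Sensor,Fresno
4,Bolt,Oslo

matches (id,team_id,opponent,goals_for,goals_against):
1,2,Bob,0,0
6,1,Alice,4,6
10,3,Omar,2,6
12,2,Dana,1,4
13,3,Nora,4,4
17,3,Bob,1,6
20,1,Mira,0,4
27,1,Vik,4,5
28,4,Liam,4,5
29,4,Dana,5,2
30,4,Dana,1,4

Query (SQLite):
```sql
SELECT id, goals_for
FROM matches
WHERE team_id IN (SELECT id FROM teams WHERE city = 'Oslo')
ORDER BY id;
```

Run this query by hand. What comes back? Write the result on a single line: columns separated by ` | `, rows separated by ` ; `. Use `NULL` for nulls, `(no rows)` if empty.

28 | 4 ; 29 | 5 ; 30 | 1

Inner query: teams.id where city = 'Oslo'.
Outer: keep matches rows whose team_id is in that set.
Inner query → {4}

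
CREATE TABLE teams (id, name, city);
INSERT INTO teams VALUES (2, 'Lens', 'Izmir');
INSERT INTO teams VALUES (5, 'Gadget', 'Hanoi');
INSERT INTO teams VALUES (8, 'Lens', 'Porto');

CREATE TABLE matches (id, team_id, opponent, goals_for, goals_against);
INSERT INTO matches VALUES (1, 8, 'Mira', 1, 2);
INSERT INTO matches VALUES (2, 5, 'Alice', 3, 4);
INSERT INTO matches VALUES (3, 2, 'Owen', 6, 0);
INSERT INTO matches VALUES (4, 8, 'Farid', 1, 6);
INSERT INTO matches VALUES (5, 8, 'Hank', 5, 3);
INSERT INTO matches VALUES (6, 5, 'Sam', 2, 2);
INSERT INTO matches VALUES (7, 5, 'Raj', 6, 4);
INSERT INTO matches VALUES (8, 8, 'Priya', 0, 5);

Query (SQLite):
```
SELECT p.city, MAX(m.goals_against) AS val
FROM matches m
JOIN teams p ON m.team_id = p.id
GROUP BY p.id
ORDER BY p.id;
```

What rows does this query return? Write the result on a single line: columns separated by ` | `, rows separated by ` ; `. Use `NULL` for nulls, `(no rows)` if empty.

Izmir | 0 ; Hanoi | 4 ; Porto | 6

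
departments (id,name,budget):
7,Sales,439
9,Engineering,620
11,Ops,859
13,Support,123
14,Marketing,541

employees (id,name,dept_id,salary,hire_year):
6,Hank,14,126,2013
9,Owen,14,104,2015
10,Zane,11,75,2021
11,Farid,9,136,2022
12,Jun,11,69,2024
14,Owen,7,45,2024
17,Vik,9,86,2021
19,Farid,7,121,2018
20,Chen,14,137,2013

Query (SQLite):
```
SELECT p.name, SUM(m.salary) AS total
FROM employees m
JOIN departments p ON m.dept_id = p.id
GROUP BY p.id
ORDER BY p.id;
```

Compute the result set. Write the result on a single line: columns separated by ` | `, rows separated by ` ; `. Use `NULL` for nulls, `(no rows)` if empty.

Sales | 166 ; Engineering | 222 ; Ops | 144 ; Marketing | 367

Join each employees row to its departments via dept_id.
Group joined rows by departments.id; compute SUM(m.salary) per group.
  7: ids {14, 19} → SUM(m.salary)=166
  9: ids {11, 17} → SUM(m.salary)=222
  11: ids {10, 12} → SUM(m.salary)=144
  14: ids {6, 9, 20} → SUM(m.salary)=367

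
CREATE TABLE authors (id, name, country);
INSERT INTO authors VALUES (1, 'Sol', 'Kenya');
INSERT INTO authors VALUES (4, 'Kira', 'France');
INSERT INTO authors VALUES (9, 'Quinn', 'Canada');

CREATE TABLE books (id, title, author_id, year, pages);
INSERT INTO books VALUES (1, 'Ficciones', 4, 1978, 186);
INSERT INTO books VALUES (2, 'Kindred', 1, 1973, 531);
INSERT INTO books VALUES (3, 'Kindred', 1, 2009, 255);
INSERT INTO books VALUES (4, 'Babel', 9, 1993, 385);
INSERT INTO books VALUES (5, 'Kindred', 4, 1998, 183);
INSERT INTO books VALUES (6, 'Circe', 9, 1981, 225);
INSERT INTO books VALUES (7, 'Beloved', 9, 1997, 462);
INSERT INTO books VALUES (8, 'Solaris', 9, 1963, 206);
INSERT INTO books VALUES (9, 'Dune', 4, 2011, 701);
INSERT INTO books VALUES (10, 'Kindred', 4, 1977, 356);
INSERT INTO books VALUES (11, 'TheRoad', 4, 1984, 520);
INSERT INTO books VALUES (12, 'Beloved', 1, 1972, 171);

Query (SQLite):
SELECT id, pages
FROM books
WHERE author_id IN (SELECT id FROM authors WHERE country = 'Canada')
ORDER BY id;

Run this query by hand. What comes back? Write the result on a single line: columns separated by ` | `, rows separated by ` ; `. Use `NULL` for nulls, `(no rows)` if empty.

4 | 385 ; 6 | 225 ; 7 | 462 ; 8 | 206

Inner query: authors.id where country = 'Canada'.
Outer: keep books rows whose author_id is in that set.
Inner query → {9}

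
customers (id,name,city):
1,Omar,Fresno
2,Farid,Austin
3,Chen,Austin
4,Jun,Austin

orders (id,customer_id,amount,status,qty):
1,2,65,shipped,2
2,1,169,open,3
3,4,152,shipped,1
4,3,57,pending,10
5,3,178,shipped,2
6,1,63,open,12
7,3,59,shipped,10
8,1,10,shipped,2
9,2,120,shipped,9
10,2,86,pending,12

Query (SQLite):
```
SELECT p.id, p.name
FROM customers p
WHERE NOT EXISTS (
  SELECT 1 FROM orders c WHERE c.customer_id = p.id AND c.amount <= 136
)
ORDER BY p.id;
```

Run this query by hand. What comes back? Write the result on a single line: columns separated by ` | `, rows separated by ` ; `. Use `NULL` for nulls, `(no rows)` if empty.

For each customers row, check whether any orders with matching customer_id has amount <= 136.
Keep rows where that is false.

4 | Jun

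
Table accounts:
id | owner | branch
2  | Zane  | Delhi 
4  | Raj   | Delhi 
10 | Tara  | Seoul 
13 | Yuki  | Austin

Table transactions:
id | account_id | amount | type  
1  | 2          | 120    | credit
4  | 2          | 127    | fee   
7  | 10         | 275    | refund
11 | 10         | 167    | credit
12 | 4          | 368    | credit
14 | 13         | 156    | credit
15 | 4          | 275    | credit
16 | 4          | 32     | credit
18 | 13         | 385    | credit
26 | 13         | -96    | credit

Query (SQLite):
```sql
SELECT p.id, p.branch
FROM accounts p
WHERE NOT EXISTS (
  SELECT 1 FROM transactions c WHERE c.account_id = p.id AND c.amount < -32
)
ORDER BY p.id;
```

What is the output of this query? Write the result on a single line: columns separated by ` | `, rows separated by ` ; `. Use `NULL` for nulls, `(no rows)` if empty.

For each accounts row, check whether any transactions with matching account_id has amount < -32.
Keep rows where that is false.

2 | Delhi ; 4 | Delhi ; 10 | Seoul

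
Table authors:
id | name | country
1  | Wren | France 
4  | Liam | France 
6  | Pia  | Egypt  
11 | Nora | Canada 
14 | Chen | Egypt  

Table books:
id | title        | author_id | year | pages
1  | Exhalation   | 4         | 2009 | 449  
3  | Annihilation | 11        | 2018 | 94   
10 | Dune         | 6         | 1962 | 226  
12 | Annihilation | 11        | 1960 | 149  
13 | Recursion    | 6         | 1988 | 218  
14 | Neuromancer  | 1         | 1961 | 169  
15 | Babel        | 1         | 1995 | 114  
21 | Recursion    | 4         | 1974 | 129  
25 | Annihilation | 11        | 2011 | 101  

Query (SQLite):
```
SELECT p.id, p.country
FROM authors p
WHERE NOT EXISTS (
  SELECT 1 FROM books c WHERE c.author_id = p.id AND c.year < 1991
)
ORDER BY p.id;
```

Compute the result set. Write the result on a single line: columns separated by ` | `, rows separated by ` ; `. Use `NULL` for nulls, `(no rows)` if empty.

For each authors row, check whether any books with matching author_id has year < 1991.
Keep rows where that is false.

14 | Egypt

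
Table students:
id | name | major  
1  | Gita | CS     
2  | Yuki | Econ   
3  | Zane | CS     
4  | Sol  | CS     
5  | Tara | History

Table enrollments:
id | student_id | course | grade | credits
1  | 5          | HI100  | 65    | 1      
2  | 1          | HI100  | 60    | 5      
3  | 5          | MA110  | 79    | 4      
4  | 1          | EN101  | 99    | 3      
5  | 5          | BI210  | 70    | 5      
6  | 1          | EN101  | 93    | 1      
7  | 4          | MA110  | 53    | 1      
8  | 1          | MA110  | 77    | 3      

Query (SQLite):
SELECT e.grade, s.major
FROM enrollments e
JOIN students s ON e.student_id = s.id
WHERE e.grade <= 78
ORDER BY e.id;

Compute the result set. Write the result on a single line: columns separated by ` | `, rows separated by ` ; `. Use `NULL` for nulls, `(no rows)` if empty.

65 | History ; 60 | CS ; 70 | History ; 53 | CS ; 77 | CS

Each enrollments row matches the students row where student_id = students.id.
Then keep rows with e.grade <= 78.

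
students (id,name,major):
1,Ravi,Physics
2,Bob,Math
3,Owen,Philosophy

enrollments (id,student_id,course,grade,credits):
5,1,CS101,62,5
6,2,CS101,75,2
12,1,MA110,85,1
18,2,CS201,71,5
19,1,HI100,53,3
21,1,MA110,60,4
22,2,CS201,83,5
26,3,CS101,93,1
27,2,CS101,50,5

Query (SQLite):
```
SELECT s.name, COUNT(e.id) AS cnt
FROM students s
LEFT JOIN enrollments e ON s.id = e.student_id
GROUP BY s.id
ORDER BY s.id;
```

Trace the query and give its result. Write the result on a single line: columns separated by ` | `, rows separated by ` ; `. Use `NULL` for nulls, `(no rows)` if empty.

LEFT JOIN keeps every students row; unmatched ones get NULL for enrollments columns.
Group by students.id and compute COUNT(e.id). COUNT(col) of an all-NULL group is 0.
  1: ids {5, 12, 19, 21} → COUNT(e.id)=4
  2: ids {6, 18, 22, 27} → COUNT(e.id)=4
  3: ids {26} → COUNT(e.id)=1

Ravi | 4 ; Bob | 4 ; Owen | 1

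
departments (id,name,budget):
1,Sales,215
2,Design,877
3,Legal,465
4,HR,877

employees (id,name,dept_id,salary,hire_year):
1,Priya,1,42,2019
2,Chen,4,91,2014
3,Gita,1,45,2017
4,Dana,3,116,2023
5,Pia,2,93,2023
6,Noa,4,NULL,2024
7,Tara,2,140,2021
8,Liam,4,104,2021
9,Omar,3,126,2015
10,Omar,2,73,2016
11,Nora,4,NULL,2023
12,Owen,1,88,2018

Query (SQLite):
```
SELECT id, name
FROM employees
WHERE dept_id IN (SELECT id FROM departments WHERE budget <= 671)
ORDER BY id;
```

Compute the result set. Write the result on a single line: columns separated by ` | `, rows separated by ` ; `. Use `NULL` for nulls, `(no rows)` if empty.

Inner query: departments.id where budget <= 671.
Outer: keep employees rows whose dept_id is in that set.
Inner query → {1, 3}

1 | Priya ; 3 | Gita ; 4 | Dana ; 9 | Omar ; 12 | Owen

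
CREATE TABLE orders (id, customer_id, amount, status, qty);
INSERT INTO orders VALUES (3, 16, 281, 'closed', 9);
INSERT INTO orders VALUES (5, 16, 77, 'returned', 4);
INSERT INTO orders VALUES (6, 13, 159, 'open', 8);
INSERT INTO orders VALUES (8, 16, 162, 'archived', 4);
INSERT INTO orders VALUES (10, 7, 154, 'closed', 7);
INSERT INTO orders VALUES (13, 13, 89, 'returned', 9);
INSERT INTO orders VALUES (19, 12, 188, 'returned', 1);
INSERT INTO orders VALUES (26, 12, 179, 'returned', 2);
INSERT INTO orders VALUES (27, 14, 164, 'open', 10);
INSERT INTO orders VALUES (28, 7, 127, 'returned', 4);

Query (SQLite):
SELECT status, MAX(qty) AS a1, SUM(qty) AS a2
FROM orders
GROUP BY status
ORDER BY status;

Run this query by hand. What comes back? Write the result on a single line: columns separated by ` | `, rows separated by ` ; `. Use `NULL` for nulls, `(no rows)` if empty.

archived | 4 | 4 ; closed | 9 | 16 ; open | 10 | 18 ; returned | 9 | 20

Group orders by status.
Per group compute: MAX(qty), SUM(qty).
  archived: ids {8} → MAX(qty)=4, SUM(qty)=4
  closed: ids {3, 10} → MAX(qty)=9, SUM(qty)=16
  open: ids {6, 27} → MAX(qty)=10, SUM(qty)=18
  returned: ids {5, 13, 19, 26, 28} → MAX(qty)=9, SUM(qty)=20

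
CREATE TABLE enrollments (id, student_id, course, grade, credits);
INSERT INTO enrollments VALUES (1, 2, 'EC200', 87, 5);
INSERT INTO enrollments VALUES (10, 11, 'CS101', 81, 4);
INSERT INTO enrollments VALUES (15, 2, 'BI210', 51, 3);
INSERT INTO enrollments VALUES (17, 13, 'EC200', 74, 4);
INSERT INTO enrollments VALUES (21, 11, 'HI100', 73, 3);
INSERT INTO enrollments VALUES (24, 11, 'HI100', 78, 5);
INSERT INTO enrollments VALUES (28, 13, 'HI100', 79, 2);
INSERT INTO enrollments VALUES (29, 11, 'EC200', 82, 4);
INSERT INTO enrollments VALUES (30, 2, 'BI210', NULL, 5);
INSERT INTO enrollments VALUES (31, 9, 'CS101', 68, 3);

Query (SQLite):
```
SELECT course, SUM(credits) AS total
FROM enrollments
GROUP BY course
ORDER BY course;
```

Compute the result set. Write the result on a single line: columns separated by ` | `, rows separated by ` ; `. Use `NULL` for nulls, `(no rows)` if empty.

BI210 | 8 ; CS101 | 7 ; EC200 | 13 ; HI100 | 10

Partition enrollments by course; compute SUM(credits) within each group.
  BI210: ids {15, 30} → SUM(credits)=8
  CS101: ids {10, 31} → SUM(credits)=7
  EC200: ids {1, 17, 29} → SUM(credits)=13
  HI100: ids {21, 24, 28} → SUM(credits)=10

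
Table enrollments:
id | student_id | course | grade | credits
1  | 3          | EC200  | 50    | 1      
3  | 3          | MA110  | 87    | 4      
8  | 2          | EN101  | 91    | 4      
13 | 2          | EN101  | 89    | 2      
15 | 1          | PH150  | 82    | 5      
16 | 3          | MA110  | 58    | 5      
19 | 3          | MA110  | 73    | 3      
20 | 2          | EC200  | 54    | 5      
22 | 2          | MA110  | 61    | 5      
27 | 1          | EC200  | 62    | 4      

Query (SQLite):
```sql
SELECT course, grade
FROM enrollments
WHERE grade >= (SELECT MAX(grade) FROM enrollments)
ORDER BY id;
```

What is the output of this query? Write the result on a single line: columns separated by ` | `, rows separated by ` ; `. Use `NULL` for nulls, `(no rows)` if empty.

EN101 | 91

Scalar subquery: MAX(grade) over all enrollments rows = 91.
Keep rows where grade >= that value.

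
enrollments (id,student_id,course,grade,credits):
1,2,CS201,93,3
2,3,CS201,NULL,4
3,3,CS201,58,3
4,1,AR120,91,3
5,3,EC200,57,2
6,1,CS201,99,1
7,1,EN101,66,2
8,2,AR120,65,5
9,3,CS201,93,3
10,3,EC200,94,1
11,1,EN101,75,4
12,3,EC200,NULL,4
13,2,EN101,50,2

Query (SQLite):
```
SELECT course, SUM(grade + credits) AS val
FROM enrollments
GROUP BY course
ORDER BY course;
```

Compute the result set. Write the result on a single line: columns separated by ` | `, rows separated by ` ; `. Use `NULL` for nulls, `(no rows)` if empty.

AR120 | 164 ; CS201 | 353 ; EC200 | 154 ; EN101 | 199

For each row compute grade + credits.
Group by course; take SUM of the expression per group.
  AR120: ids {4, 8} → SUM(grade + credits)=164
  CS201: ids {1, 2, 3, 6, 9} → SUM(grade + credits)=353
  EC200: ids {5, 10, 12} → SUM(grade + credits)=154
  EN101: ids {7, 11, 13} → SUM(grade + credits)=199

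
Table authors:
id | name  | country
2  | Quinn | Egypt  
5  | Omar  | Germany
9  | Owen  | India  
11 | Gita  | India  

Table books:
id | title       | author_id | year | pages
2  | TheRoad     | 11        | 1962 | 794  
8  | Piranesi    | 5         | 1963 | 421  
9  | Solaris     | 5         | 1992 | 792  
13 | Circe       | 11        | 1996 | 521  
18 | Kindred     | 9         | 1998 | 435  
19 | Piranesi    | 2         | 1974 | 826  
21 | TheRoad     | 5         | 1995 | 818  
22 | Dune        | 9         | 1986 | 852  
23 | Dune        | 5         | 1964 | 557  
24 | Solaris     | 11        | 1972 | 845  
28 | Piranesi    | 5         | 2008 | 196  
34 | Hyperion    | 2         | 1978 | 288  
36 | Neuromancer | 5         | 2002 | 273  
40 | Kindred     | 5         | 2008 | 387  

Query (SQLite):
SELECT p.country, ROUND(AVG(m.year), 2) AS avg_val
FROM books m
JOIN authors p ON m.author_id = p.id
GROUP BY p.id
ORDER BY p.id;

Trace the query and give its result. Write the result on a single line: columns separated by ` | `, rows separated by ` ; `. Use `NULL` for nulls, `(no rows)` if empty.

Egypt | 1976 ; Germany | 1990.29 ; India | 1992 ; India | 1976.67

Join each books row to its authors via author_id.
Group joined rows by authors.id; compute ROUND(AVG(m.year), 2) per group.
  2: ids {19, 34} → ROUND(AVG(m.year), 2)=1976
  5: ids {8, 9, 21, 23, 28, 36, 40} → ROUND(AVG(m.year), 2)=1990.29
  9: ids {18, 22} → ROUND(AVG(m.year), 2)=1992
  11: ids {2, 13, 24} → ROUND(AVG(m.year), 2)=1976.67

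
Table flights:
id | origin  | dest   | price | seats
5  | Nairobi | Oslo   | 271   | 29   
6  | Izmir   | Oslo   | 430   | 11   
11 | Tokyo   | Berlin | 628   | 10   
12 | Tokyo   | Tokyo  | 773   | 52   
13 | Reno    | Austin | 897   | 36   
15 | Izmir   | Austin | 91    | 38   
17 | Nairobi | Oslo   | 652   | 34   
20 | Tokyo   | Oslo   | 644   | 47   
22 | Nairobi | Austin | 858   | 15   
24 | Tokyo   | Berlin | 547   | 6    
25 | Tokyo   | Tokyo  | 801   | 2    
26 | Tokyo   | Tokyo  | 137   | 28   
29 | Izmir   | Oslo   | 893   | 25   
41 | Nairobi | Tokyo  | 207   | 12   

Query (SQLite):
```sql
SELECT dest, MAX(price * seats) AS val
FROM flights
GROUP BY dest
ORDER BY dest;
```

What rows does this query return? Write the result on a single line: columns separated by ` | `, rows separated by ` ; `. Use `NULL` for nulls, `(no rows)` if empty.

Austin | 32292 ; Berlin | 6280 ; Oslo | 30268 ; Tokyo | 40196

For each row compute price * seats.
Group by dest; take MAX of the expression per group.
  Austin: ids {13, 15, 22} → MAX(price * seats)=32292
  Berlin: ids {11, 24} → MAX(price * seats)=6280
  Oslo: ids {5, 6, 17, 20, 29} → MAX(price * seats)=30268
  Tokyo: ids {12, 25, 26, 41} → MAX(price * seats)=40196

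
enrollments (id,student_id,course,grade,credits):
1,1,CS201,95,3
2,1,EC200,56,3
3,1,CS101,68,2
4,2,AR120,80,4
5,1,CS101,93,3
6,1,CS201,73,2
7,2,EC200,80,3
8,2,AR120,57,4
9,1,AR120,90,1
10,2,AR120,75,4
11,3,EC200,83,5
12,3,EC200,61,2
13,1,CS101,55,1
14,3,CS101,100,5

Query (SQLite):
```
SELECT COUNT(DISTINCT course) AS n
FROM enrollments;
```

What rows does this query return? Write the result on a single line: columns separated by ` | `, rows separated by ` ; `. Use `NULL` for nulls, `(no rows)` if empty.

4

Count distinct non-NULL course values.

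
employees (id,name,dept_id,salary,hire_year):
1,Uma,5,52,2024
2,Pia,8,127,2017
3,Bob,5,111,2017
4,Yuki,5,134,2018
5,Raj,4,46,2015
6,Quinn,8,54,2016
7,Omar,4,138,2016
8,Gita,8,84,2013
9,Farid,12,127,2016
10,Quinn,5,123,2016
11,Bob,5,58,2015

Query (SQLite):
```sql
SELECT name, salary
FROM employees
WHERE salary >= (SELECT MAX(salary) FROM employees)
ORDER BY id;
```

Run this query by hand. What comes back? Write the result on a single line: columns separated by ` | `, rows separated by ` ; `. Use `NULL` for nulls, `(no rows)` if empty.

Scalar subquery: MAX(salary) over all employees rows = 138.
Keep rows where salary >= that value.

Omar | 138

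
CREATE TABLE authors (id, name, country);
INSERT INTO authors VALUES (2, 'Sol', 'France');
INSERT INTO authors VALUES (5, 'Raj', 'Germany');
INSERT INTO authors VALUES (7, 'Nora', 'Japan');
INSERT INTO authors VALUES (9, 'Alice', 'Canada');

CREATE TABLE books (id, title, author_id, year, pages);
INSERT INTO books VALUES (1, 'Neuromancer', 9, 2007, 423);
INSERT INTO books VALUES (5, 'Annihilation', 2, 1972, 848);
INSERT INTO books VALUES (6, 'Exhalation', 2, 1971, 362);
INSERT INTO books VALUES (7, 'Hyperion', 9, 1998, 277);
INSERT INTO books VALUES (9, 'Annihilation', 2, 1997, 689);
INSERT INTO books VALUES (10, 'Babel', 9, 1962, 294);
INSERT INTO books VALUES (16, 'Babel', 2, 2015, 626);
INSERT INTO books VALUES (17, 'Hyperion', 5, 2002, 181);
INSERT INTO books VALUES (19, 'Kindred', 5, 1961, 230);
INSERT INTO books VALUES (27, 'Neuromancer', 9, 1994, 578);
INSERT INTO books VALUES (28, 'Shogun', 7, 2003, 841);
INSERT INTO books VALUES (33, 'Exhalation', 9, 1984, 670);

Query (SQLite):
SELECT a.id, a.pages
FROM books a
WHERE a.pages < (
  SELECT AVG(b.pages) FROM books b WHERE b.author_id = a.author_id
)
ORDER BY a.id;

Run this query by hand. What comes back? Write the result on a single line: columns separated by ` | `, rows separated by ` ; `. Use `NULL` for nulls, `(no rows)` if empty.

For each books row a, compute AVG(pages) over rows sharing a.author_id.
Keep row a if a.pages < that per-group AVG.
  author_id=2: AVG(pages) = 631.25
  author_id=5: AVG(pages) = 205.5
  author_id=7: AVG(pages) = 841.0
  author_id=9: AVG(pages) = 448.4

1 | 423 ; 6 | 362 ; 7 | 277 ; 10 | 294 ; 16 | 626 ; 17 | 181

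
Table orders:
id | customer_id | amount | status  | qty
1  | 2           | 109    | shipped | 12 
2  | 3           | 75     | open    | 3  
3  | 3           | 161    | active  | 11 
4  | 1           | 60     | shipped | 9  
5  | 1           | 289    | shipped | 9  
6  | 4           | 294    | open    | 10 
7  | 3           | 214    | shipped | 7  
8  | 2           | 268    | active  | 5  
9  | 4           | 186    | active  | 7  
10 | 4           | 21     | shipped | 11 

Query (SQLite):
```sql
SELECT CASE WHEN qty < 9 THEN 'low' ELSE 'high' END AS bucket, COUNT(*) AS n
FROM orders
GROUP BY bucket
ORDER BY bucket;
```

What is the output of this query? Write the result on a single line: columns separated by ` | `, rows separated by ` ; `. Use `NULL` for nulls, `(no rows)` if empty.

high | 6 ; low | 4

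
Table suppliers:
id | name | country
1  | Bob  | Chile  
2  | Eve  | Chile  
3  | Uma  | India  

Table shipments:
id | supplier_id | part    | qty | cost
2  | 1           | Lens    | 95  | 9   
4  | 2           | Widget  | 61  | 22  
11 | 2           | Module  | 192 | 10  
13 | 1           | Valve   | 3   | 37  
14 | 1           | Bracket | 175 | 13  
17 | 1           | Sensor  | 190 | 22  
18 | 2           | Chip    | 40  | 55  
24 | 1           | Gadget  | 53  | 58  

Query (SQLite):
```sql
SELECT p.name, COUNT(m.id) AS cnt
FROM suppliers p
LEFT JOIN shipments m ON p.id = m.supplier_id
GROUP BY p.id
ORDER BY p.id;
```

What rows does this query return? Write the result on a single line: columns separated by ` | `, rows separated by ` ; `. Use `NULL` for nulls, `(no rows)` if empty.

Bob | 5 ; Eve | 3 ; Uma | 0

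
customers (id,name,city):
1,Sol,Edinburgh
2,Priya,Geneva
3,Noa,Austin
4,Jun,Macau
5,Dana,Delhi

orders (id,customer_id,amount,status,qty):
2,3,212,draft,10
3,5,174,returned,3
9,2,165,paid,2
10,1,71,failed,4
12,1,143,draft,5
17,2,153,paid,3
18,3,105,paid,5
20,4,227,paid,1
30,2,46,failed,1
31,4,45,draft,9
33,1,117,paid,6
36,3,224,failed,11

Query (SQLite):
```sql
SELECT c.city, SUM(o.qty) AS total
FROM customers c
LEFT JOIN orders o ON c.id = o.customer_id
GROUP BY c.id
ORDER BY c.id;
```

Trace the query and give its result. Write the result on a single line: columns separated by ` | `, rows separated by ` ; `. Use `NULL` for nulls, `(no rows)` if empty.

Edinburgh | 15 ; Geneva | 6 ; Austin | 26 ; Macau | 10 ; Delhi | 3

LEFT JOIN keeps every customers row; unmatched ones get NULL for orders columns.
Group by customers.id and compute SUM(o.qty). SUM over an all-NULL group is NULL.
  1: ids {10, 12, 33} → SUM(o.qty)=15
  2: ids {9, 17, 30} → SUM(o.qty)=6
  3: ids {2, 18, 36} → SUM(o.qty)=26
  4: ids {20, 31} → SUM(o.qty)=10
  5: ids {3} → SUM(o.qty)=3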